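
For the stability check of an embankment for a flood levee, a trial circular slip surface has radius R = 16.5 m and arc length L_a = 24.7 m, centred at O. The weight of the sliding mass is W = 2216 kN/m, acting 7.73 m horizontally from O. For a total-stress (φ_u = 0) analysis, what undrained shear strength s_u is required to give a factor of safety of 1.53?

FS = s_u·L_a·R / (W·d), so s_u = FS·W·d / (L_a·R).
s_u = 1.53·2216·7.73 / (24.70·16.5) = 26208.4 / 407.55 = 64.31 kPa

s_u = 64.3 kPa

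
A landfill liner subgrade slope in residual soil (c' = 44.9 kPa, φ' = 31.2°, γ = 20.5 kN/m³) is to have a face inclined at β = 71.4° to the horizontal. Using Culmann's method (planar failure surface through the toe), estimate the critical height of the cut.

Culmann's analysis gives the critical failure plane at α_cr = (β + φ')/2 = (71.4 + 31.2)/2 = 51.3°, and the critical height
H_c = (4c'/γ) · sinβ cosφ' / [1 − cos(β − φ')]
    = (4·44.9/20.5) · sin71.4°·cos31.2° / [1 − cos(40.2°)]
    = 8.761 · 0.9478·0.8554 / [1 − 0.7638]
    = 8.761 · 0.8107 / 0.2362
    = 30.07 m

H_c = 30.07 m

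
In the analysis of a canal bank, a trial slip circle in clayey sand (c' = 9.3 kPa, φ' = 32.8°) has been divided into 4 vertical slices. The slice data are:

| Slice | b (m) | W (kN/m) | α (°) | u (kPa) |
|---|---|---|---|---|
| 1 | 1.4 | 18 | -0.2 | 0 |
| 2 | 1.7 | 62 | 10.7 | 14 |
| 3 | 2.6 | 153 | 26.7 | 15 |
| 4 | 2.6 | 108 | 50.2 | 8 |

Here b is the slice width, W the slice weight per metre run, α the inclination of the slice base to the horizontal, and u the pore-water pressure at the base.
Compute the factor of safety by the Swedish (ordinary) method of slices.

Ordinary method of slices: FS = Σ[c'·Δl_i + (W_i cosα_i − u_i·Δl_i)·tanφ'] / Σ W_i sinα_i, with Δl_i = b_i / cosα_i.
Slice 1: Δl = 1.4/cos(-0.2°) = 1.400 m; N'_1 = 18·cos(-0.2°) − 0·1.400 = 18.0; c'Δl = 13.02; W sinα = -0.1
Slice 2: Δl = 1.7/cos10.7° = 1.730 m; N'_2 = 62·cos10.7° − 14·1.730 = 36.7; c'Δl = 16.09; W sinα = 11.5
Slice 3: Δl = 2.6/cos26.7° = 2.910 m; N'_3 = 153·cos26.7° − 15·2.910 = 93.0; c'Δl = 27.07; W sinα = 68.7
Slice 4: Δl = 2.6/cos50.2° = 4.062 m; N'_4 = 108·cos50.2° − 8·4.062 = 36.6; c'Δl = 37.77; W sinα = 83.0
Σc'Δl = 94.0 kN/m; ΣN' = 184.4 kN/m; ΣW sinα = 163.2 kN/m
Resisting = 94.0 + 184.4·tan32.8° = 94.0 + 118.8 = 212.8 kN/m
FS = 212.8 / 163.2 = 1.304

FS = 1.30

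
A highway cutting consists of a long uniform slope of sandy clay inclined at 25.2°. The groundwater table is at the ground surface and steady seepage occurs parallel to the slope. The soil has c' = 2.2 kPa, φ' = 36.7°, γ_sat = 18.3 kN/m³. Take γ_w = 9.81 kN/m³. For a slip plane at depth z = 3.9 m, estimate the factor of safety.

FS = 0.81

With seepage parallel to the slope and the water table at the surface, the effective normal stress on the slip plane uses the buoyant unit weight γ' = γ_sat − γ_w while the driving shear stress uses γ_sat:
FS = [c' + γ' z cos²β tanφ'] / [γ_sat z sinβ cosβ]
γ' = 18.3 − 9.81 = 8.49 kN/m³
Numerator = 2.2 + 8.49·3.9·cos²25.2°·tan36.7° = 2.2 + 8.49·3.9·0.8187·0.7454 = 22.406 kPa
Denominator = 18.3·3.9·sin25.2°·cos25.2° = 18.3·3.9·0.4258·0.9048 = 27.496 kPa
FS = 22.406 / 27.496 = 0.815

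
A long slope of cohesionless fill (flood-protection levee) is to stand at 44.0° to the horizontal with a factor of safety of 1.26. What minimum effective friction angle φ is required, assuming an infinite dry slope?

FS = tanφ/tanβ ⇒ tanφ = FS · tanβ = 1.26 · tan44.0° = 1.2168
φ = arctan(1.2168) = 50.58°

φ = 50.6°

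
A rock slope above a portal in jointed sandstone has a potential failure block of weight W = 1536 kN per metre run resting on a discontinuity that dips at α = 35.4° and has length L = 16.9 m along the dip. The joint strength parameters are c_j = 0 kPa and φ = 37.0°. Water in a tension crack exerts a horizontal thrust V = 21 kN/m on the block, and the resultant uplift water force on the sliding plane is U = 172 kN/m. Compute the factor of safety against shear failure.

Resolving the block weight along and normal to the plane and applying the Mohr–Coulomb strength on the joint:
N' = W cosα − U − V sinα = 1536·cos35.4° − 172 − 21·sin35.4° = 1067.9 kN/m
Driving force T = W sinα + V cosα = 1536·sin35.4° + 21·cos35.4° = 906.9 kN/m
Resisting force R = c_j·L + N'·tanφ = 0·16.9 + 1067.9·tan37.0° = 0.0 + 804.7 = 804.7 kN/m
FS = R / T = 804.7 / 906.9 = 0.887

FS = 0.89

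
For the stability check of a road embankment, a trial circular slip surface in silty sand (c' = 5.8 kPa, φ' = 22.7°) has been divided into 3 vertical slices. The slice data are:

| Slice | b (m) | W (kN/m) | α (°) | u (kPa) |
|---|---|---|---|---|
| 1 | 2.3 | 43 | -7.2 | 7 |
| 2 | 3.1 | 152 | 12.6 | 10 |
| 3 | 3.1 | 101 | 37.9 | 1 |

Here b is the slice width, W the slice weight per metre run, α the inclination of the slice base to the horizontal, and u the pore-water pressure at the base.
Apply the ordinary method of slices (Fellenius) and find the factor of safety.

Ordinary method of slices: FS = Σ[c'·Δl_i + (W_i cosα_i − u_i·Δl_i)·tanφ'] / Σ W_i sinα_i, with Δl_i = b_i / cosα_i.
Slice 1: Δl = 2.3/cos(-7.2°) = 2.318 m; N'_1 = 43·cos(-7.2°) − 7·2.318 = 26.4; c'Δl = 13.45; W sinα = -5.4
Slice 2: Δl = 3.1/cos12.6° = 3.177 m; N'_2 = 152·cos12.6° − 10·3.177 = 116.6; c'Δl = 18.42; W sinα = 33.2
Slice 3: Δl = 3.1/cos37.9° = 3.929 m; N'_3 = 101·cos37.9° − 1·3.929 = 75.8; c'Δl = 22.79; W sinα = 62.0
Σc'Δl = 54.7 kN/m; ΣN' = 218.8 kN/m; ΣW sinα = 89.8 kN/m
Resisting = 54.7 + 218.8·tan22.7° = 54.7 + 91.5 = 146.2 kN/m
FS = 146.2 / 89.8 = 1.628

FS = 1.63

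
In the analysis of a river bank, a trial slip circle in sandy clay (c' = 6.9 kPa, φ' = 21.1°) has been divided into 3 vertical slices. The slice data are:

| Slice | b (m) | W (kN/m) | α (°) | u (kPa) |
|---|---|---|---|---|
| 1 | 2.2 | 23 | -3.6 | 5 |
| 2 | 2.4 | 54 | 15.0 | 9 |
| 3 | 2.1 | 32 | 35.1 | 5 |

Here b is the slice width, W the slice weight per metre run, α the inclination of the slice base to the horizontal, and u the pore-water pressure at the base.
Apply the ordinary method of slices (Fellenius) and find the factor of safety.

FS = 2.31

Ordinary method of slices: FS = Σ[c'·Δl_i + (W_i cosα_i − u_i·Δl_i)·tanφ'] / Σ W_i sinα_i, with Δl_i = b_i / cosα_i.
Slice 1: Δl = 2.2/cos(-3.6°) = 2.204 m; N'_1 = 23·cos(-3.6°) − 5·2.204 = 11.9; c'Δl = 15.21; W sinα = -1.4
Slice 2: Δl = 2.4/cos15.0° = 2.485 m; N'_2 = 54·cos15.0° − 9·2.485 = 29.8; c'Δl = 17.14; W sinα = 14.0
Slice 3: Δl = 2.1/cos35.1° = 2.567 m; N'_3 = 32·cos35.1° − 5·2.567 = 13.3; c'Δl = 17.71; W sinα = 18.4
Σc'Δl = 50.1 kN/m; ΣN' = 55.1 kN/m; ΣW sinα = 30.9 kN/m
Resisting = 50.1 + 55.1·tan21.1° = 50.1 + 21.3 = 71.3 kN/m
FS = 71.3 / 30.9 = 2.306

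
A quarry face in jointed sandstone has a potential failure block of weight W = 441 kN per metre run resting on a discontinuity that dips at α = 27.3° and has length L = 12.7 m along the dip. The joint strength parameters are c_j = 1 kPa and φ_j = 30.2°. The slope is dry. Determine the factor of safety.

Resolving the block weight along and normal to the plane and applying the Mohr–Coulomb strength on the joint:
N' = W cosα = 441·cos27.3° = 391.9 kN/m
Driving force T = W sinα = 441·sin27.3° = 202.3 kN/m
Resisting force R = c_j·L + N'·tanφ_j = 1·12.7 + 391.9·tan30.2° = 12.7 + 228.1 = 240.8 kN/m
FS = R / T = 240.8 / 202.3 = 1.190

FS = 1.19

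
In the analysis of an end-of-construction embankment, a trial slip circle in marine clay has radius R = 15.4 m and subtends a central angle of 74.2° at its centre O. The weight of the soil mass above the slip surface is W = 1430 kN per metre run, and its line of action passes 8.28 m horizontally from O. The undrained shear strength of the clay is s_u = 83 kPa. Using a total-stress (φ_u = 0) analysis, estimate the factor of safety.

Taking moments about the centre O, the resisting moment is provided by the undrained shear strength acting along the arc:
Arc length L_a = R·θ = 15.4·(74.2°·π/180) = 15.4·1.2950 = 19.94 m
M_R = s_u·L_a·R = 83·19.94·15.4 = 25491.8 kN·m/m
M_D = W·d = 1430·8.28 = 11840.4 kN·m/m
FS = M_R / M_D = 25491.8 / 11840.4 = 2.153

FS = 2.15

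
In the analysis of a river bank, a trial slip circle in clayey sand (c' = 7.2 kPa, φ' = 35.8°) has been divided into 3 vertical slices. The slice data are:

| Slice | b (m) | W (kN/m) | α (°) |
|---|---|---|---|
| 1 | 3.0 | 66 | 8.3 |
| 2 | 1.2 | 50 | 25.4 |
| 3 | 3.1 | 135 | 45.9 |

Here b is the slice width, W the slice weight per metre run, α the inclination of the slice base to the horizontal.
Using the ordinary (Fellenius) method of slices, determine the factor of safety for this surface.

FS = 1.65

Ordinary method of slices: FS = Σ[c'·Δl_i + (W_i cosα_i)·tanφ'] / Σ W_i sinα_i, with Δl_i = b_i / cosα_i.
Slice 1: Δl = 3.0/cos8.3° = 3.032 m; N'_1 = 66·cos8.3° = 65.3; c'Δl = 21.83; W sinα = 9.5
Slice 2: Δl = 1.2/cos25.4° = 1.328 m; N'_2 = 50·cos25.4° = 45.2; c'Δl = 9.56; W sinα = 21.4
Slice 3: Δl = 3.1/cos45.9° = 4.455 m; N'_3 = 135·cos45.9° = 93.9; c'Δl = 32.07; W sinα = 96.9
Σc'Δl = 63.5 kN/m; ΣN' = 204.4 kN/m; ΣW sinα = 127.9 kN/m
Resisting = 63.5 + 204.4·tan35.8° = 63.5 + 147.4 = 210.9 kN/m
FS = 210.9 / 127.9 = 1.649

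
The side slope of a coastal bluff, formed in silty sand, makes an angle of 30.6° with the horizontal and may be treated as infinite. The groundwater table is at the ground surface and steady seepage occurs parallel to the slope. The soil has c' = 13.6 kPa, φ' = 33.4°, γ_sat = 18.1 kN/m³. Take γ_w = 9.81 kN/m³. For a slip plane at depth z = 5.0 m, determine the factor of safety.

FS = 0.85

With seepage parallel to the slope and the water table at the surface, the effective normal stress on the slip plane uses the buoyant unit weight γ' = γ_sat − γ_w while the driving shear stress uses γ_sat:
FS = [c' + γ' z cos²β tanφ'] / [γ_sat z sinβ cosβ]
γ' = 18.1 − 9.81 = 8.29 kN/m³
Numerator = 13.6 + 8.29·5.0·cos²30.6°·tan33.4° = 13.6 + 8.29·5.0·0.7409·0.6594 = 33.849 kPa
Denominator = 18.1·5.0·sin30.6°·cos30.6° = 18.1·5.0·0.5090·0.8607 = 39.653 kPa
FS = 33.849 / 39.653 = 0.854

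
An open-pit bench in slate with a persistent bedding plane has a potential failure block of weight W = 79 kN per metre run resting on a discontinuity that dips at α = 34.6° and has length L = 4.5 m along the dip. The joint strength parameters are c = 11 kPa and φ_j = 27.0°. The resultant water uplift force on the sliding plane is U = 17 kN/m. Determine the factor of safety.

FS = 1.65

Resolving the block weight along and normal to the plane and applying the Mohr–Coulomb strength on the joint:
N' = W cosα − U = 79·cos34.6° − 17 = 48.0 kN/m
Driving force T = W sinα = 79·sin34.6° = 44.9 kN/m
Resisting force R = c·L + N'·tanφ_j = 11·4.5 + 48.0·tan27.0° = 49.5 + 24.5 = 74.0 kN/m
FS = R / T = 74.0 / 44.9 = 1.649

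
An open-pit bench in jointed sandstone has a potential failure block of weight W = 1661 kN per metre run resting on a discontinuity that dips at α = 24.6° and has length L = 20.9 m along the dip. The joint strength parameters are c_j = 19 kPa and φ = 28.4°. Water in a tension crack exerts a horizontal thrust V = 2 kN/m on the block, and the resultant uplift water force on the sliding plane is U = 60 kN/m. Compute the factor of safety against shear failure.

Resolving the block weight along and normal to the plane and applying the Mohr–Coulomb strength on the joint:
N' = W cosα − U − V sinα = 1661·cos24.6° − 60 − 2·sin24.6° = 1449.4 kN/m
Driving force T = W sinα + V cosα = 1661·sin24.6° + 2·cos24.6° = 693.3 kN/m
Resisting force R = c_j·L + N'·tanφ = 19·20.9 + 1449.4·tan28.4° = 397.1 + 783.7 = 1180.8 kN/m
FS = R / T = 1180.8 / 693.3 = 1.703

FS = 1.70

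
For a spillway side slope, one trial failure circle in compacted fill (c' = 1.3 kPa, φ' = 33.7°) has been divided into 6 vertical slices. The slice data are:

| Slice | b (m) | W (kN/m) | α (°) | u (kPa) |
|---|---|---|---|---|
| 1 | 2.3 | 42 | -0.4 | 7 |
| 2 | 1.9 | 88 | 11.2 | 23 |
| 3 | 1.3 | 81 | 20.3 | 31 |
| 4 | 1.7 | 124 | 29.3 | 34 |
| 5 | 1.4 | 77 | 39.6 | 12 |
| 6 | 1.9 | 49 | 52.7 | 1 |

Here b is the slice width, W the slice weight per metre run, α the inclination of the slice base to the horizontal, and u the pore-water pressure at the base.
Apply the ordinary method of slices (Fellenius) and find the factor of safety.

Ordinary method of slices: FS = Σ[c'·Δl_i + (W_i cosα_i − u_i·Δl_i)·tanφ'] / Σ W_i sinα_i, with Δl_i = b_i / cosα_i.
Slice 1: Δl = 2.3/cos(-0.4°) = 2.300 m; N'_1 = 42·cos(-0.4°) − 7·2.300 = 25.9; c'Δl = 2.99; W sinα = -0.3
Slice 2: Δl = 1.9/cos11.2° = 1.937 m; N'_2 = 88·cos11.2° − 23·1.937 = 41.8; c'Δl = 2.52; W sinα = 17.1
Slice 3: Δl = 1.3/cos20.3° = 1.386 m; N'_3 = 81·cos20.3° − 31·1.386 = 33.0; c'Δl = 1.80; W sinα = 28.1
Slice 4: Δl = 1.7/cos29.3° = 1.949 m; N'_4 = 124·cos29.3° − 34·1.949 = 41.9; c'Δl = 2.53; W sinα = 60.7
Slice 5: Δl = 1.4/cos39.6° = 1.817 m; N'_5 = 77·cos39.6° − 12·1.817 = 37.5; c'Δl = 2.36; W sinα = 49.1
Slice 6: Δl = 1.9/cos52.7° = 3.135 m; N'_6 = 49·cos52.7° − 1·3.135 = 26.6; c'Δl = 4.08; W sinα = 39.0
Σc'Δl = 16.3 kN/m; ΣN' = 206.6 kN/m; ΣW sinα = 193.6 kN/m
Resisting = 16.3 + 206.6·tan33.7° = 16.3 + 137.8 = 154.1 kN/m
FS = 154.1 / 193.6 = 0.796

FS = 0.80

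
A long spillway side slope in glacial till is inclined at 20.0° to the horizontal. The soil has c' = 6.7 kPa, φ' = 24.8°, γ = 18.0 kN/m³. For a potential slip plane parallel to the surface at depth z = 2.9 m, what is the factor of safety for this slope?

For an infinite slope with a slip plane parallel to the surface (no pore pressure): FS = [c' + γz cos²β tanφ'] / [γz sinβ cosβ].
γz = 18.0·2.9 = 52.20 kN/m²
Numerator = 6.7 + 52.20·cos²20.0°·tan24.8° = 6.7 + 52.20·0.8830·0.4621 = 27.998 kPa
Denominator = 52.20·sin20.0°·cos20.0° = 52.20·0.3420·0.9397 = 16.777 kPa
FS = 27.998 / 16.777 = 1.669

FS = 1.67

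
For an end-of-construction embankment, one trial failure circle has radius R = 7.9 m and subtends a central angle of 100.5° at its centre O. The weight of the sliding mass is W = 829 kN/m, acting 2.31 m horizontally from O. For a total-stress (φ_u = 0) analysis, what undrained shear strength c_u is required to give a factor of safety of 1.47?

FS = c_u·L_a·R / (W·d), so c_u = FS·W·d / (L_a·R).
Arc length L_a = R·θ = 7.9·(100.5°·π/180) = 7.9·1.7541 = 13.86 m
c_u = 1.47·829·2.31 / (13.86·7.9) = 2815.0 / 109.47 = 25.71 kPa

c_u = 25.7 kPa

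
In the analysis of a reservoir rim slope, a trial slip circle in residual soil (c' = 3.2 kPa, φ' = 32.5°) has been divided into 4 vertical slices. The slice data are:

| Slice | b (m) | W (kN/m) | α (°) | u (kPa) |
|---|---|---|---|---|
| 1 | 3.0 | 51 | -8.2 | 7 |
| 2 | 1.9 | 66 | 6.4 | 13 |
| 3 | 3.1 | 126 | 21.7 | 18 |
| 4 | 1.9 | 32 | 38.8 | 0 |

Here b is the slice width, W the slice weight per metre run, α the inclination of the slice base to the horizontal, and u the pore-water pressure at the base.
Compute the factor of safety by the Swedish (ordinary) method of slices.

FS = 1.96

Ordinary method of slices: FS = Σ[c'·Δl_i + (W_i cosα_i − u_i·Δl_i)·tanφ'] / Σ W_i sinα_i, with Δl_i = b_i / cosα_i.
Slice 1: Δl = 3.0/cos(-8.2°) = 3.031 m; N'_1 = 51·cos(-8.2°) − 7·3.031 = 29.3; c'Δl = 9.70; W sinα = -7.3
Slice 2: Δl = 1.9/cos6.4° = 1.912 m; N'_2 = 66·cos6.4° − 13·1.912 = 40.7; c'Δl = 6.12; W sinα = 7.4
Slice 3: Δl = 3.1/cos21.7° = 3.336 m; N'_3 = 126·cos21.7° − 18·3.336 = 57.0; c'Δl = 10.68; W sinα = 46.6
Slice 4: Δl = 1.9/cos38.8° = 2.438 m; N'_4 = 32·cos38.8° − 0·2.438 = 24.9; c'Δl = 7.80; W sinα = 20.1
Σc'Δl = 34.3 kN/m; ΣN' = 151.9 kN/m; ΣW sinα = 66.7 kN/m
Resisting = 34.3 + 151.9·tan32.5° = 34.3 + 96.8 = 131.1 kN/m
FS = 131.1 / 66.7 = 1.965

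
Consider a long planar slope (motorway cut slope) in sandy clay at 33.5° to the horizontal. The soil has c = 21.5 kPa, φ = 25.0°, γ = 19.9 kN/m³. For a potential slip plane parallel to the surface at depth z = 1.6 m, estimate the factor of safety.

For an infinite slope with a slip plane parallel to the surface (no pore pressure): FS = [c + γz cos²β tanφ] / [γz sinβ cosβ].
γz = 19.9·1.6 = 31.84 kN/m²
Numerator = 21.5 + 31.84·cos²33.5°·tan25.0° = 21.5 + 31.84·0.6954·0.4663 = 31.824 kPa
Denominator = 31.84·sin33.5°·cos33.5° = 31.84·0.5519·0.8339 = 14.654 kPa
FS = 31.824 / 14.654 = 2.172

FS = 2.17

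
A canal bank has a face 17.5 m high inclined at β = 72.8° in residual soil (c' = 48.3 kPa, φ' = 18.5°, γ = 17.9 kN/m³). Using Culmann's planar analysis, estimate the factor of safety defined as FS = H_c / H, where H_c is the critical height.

H_c = (4c'/γ) · sinβ cosφ' / [1 − cos(β − φ')]
    = (4·48.3/17.9) · sin72.8°·cos18.5° / [1 − cos54.3°]
    = 10.793 · 0.9059 / 0.4165 = 23.48 m
FS = H_c / H = 23.48 / 17.5 = 1.342

FS = 1.34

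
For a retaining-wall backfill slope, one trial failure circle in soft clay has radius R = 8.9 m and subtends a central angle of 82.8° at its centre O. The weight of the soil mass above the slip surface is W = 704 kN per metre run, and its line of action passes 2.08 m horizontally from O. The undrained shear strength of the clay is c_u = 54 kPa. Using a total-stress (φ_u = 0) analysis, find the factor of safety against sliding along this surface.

FS = 4.22

Taking moments about the centre O, the resisting moment is provided by the undrained shear strength acting along the arc:
Arc length L_a = R·θ = 8.9·(82.8°·π/180) = 8.9·1.4451 = 12.86 m
M_R = c_u·L_a·R = 54·12.86·8.9 = 6181.3 kN·m/m
M_D = W·d = 704·2.08 = 1464.3 kN·m/m
FS = M_R / M_D = 6181.3 / 1464.3 = 4.221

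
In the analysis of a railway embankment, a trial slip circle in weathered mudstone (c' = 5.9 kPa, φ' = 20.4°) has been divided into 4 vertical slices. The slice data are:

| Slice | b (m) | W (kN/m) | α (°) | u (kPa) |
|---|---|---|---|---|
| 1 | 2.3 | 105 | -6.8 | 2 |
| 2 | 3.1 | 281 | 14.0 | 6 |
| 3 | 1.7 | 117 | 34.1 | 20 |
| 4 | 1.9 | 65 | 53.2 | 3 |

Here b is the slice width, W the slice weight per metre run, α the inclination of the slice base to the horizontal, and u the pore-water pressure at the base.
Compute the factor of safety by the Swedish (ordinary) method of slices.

Ordinary method of slices: FS = Σ[c'·Δl_i + (W_i cosα_i − u_i·Δl_i)·tanφ'] / Σ W_i sinα_i, with Δl_i = b_i / cosα_i.
Slice 1: Δl = 2.3/cos(-6.8°) = 2.316 m; N'_1 = 105·cos(-6.8°) − 2·2.316 = 99.6; c'Δl = 13.67; W sinα = -12.4
Slice 2: Δl = 3.1/cos14.0° = 3.195 m; N'_2 = 281·cos14.0° − 6·3.195 = 253.5; c'Δl = 18.85; W sinα = 68.0
Slice 3: Δl = 1.7/cos34.1° = 2.053 m; N'_3 = 117·cos34.1° − 20·2.053 = 55.8; c'Δl = 12.11; W sinα = 65.6
Slice 4: Δl = 1.9/cos53.2° = 3.172 m; N'_4 = 65·cos53.2° − 3·3.172 = 29.4; c'Δl = 18.71; W sinα = 52.0
Σc'Δl = 63.3 kN/m; ΣN' = 438.4 kN/m; ΣW sinα = 173.2 kN/m
Resisting = 63.3 + 438.4·tan20.4° = 63.3 + 163.0 = 226.4 kN/m
FS = 226.4 / 173.2 = 1.307

FS = 1.31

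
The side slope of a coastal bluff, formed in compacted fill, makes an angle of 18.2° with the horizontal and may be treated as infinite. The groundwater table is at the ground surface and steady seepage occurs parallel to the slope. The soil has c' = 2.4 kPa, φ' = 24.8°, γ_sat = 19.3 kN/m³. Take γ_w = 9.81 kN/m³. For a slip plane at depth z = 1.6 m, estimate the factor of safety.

FS = 0.95

With seepage parallel to the slope and the water table at the surface, the effective normal stress on the slip plane uses the buoyant unit weight γ' = γ_sat − γ_w while the driving shear stress uses γ_sat:
FS = [c' + γ' z cos²β tanφ'] / [γ_sat z sinβ cosβ]
γ' = 19.3 − 9.81 = 9.49 kN/m³
Numerator = 2.4 + 9.49·1.6·cos²18.2°·tan24.8° = 2.4 + 9.49·1.6·0.9024·0.4621 = 8.732 kPa
Denominator = 19.3·1.6·sin18.2°·cos18.2° = 19.3·1.6·0.3123·0.9500 = 9.162 kPa
FS = 8.732 / 9.162 = 0.953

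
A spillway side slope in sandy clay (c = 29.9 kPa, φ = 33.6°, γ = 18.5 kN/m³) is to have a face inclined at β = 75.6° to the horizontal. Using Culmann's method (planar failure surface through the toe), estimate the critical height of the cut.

H_c = 20.31 m

Culmann's analysis gives the critical failure plane at α_cr = (β + φ)/2 = (75.6 + 33.6)/2 = 54.6°, and the critical height
H_c = (4c/γ) · sinβ cosφ / [1 − cos(β − φ)]
    = (4·29.9/18.5) · sin75.6°·cos33.6° / [1 − cos(42.0°)]
    = 6.465 · 0.9686·0.8329 / [1 − 0.7431]
    = 6.465 · 0.8068 / 0.2569
    = 20.31 m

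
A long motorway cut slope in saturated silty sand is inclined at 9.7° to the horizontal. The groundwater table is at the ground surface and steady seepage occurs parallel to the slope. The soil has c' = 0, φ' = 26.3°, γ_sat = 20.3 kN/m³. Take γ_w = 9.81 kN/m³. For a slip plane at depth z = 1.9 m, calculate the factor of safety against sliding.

With seepage parallel to the slope and the water table at the surface, the effective normal stress on the slip plane uses the buoyant unit weight γ' = γ_sat − γ_w while the driving shear stress uses γ_sat:
FS = [c' + γ' z cos²β tanφ'] / [γ_sat z sinβ cosβ]
(For c' = 0 this reduces to FS = (γ'/γ_sat)·tanφ'/tanβ.)
γ' = 20.3 − 9.81 = 10.49 kN/m³
Numerator = 0.0 + 10.49·1.9·cos²9.7°·tan26.3° = 0.0 + 10.49·1.9·0.9716·0.4942 = 9.571 kPa
Denominator = 20.3·1.9·sin9.7°·cos9.7° = 20.3·1.9·0.1685·0.9857 = 6.406 kPa
FS = 9.571 / 6.406 = 1.494

FS = 1.49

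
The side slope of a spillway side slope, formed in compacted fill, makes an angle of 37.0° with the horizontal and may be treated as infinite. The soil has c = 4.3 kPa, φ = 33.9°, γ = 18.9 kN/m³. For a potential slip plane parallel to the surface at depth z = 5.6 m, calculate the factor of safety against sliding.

FS = 0.98

For an infinite slope with a slip plane parallel to the surface (no pore pressure): FS = [c + γz cos²β tanφ] / [γz sinβ cosβ].
γz = 18.9·5.6 = 105.84 kN/m²
Numerator = 4.3 + 105.84·cos²37.0°·tan33.9° = 4.3 + 105.84·0.6378·0.6720 = 49.663 kPa
Denominator = 105.84·sin37.0°·cos37.0° = 105.84·0.6018·0.7986 = 50.870 kPa
FS = 49.663 / 50.870 = 0.976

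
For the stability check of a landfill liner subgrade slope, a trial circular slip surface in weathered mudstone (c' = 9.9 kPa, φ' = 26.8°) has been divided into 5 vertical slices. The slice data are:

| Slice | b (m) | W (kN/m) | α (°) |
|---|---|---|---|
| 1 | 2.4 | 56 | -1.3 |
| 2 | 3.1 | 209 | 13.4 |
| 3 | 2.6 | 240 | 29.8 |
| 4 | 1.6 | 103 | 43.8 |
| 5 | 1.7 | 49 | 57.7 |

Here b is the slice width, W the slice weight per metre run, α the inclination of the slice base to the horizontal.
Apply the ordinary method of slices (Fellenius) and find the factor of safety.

FS = 1.52

Ordinary method of slices: FS = Σ[c'·Δl_i + (W_i cosα_i)·tanφ'] / Σ W_i sinα_i, with Δl_i = b_i / cosα_i.
Slice 1: Δl = 2.4/cos(-1.3°) = 2.401 m; N'_1 = 56·cos(-1.3°) = 56.0; c'Δl = 23.77; W sinα = -1.3
Slice 2: Δl = 3.1/cos13.4° = 3.187 m; N'_2 = 209·cos13.4° = 203.3; c'Δl = 31.55; W sinα = 48.4
Slice 3: Δl = 2.6/cos29.8° = 2.996 m; N'_3 = 240·cos29.8° = 208.3; c'Δl = 29.66; W sinα = 119.3
Slice 4: Δl = 1.6/cos43.8° = 2.217 m; N'_4 = 103·cos43.8° = 74.3; c'Δl = 21.95; W sinα = 71.3
Slice 5: Δl = 1.7/cos57.7° = 3.181 m; N'_5 = 49·cos57.7° = 26.2; c'Δl = 31.50; W sinα = 41.4
Σc'Δl = 138.4 kN/m; ΣN' = 568.1 kN/m; ΣW sinα = 279.1 kN/m
Resisting = 138.4 + 568.1·tan26.8° = 138.4 + 287.0 = 425.4 kN/m
FS = 425.4 / 279.1 = 1.524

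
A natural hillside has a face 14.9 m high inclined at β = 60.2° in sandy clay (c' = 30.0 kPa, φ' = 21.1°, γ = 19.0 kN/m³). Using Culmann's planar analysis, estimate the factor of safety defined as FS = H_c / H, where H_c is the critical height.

FS = 1.53

H_c = (4c'/γ) · sinβ cosφ' / [1 − cos(β − φ')]
    = (4·30.0/19.0) · sin60.2°·cos21.1° / [1 − cos39.1°]
    = 6.316 · 0.8096 / 0.2240 = 22.83 m
FS = H_c / H = 22.83 / 14.9 = 1.532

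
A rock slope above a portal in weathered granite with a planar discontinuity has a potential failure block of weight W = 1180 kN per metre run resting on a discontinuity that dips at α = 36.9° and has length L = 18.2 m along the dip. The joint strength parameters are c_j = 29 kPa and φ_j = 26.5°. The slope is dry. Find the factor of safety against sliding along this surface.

Resolving the block weight along and normal to the plane and applying the Mohr–Coulomb strength on the joint:
N' = W cosα = 1180·cos36.9° = 943.6 kN/m
Driving force T = W sinα = 1180·sin36.9° = 708.5 kN/m
Resisting force R = c_j·L + N'·tanφ_j = 29·18.2 + 943.6·tan26.5° = 527.8 + 470.5 = 998.3 kN/m
FS = R / T = 998.3 / 708.5 = 1.409

FS = 1.41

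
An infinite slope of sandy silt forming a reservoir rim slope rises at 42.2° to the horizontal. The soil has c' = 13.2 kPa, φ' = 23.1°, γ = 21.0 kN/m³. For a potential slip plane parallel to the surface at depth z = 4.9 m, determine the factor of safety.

For an infinite slope with a slip plane parallel to the surface (no pore pressure): FS = [c' + γz cos²β tanφ'] / [γz sinβ cosβ].
γz = 21.0·4.9 = 102.90 kN/m²
Numerator = 13.2 + 102.90·cos²42.2°·tan23.1° = 13.2 + 102.90·0.5488·0.4265 = 37.287 kPa
Denominator = 102.90·sin42.2°·cos42.2° = 102.90·0.6717·0.7408 = 51.204 kPa
FS = 37.287 / 51.204 = 0.728

FS = 0.73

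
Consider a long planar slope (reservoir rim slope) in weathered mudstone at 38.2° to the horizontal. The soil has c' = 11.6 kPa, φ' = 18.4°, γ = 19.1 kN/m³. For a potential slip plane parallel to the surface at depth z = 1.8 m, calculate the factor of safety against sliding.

FS = 1.12

For an infinite slope with a slip plane parallel to the surface (no pore pressure): FS = [c' + γz cos²β tanφ'] / [γz sinβ cosβ].
γz = 19.1·1.8 = 34.38 kN/m²
Numerator = 11.6 + 34.38·cos²38.2°·tan18.4° = 11.6 + 34.38·0.6176·0.3327 = 18.663 kPa
Denominator = 34.38·sin38.2°·cos38.2° = 34.38·0.6184·0.7859 = 16.708 kPa
FS = 18.663 / 16.708 = 1.117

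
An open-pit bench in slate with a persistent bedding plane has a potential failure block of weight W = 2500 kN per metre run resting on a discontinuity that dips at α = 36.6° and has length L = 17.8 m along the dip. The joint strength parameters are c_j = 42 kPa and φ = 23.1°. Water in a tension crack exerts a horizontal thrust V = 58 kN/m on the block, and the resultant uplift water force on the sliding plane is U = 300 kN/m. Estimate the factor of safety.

Resolving the block weight along and normal to the plane and applying the Mohr–Coulomb strength on the joint:
N' = W cosα − U − V sinα = 2500·cos36.6° − 300 − 58·sin36.6° = 1672.5 kN/m
Driving force T = W sinα + V cosα = 2500·sin36.6° + 58·cos36.6° = 1537.1 kN/m
Resisting force R = c_j·L + N'·tanφ = 42·17.8 + 1672.5·tan23.1° = 747.6 + 713.4 = 1461.0 kN/m
FS = R / T = 1461.0 / 1537.1 = 0.950

FS = 0.95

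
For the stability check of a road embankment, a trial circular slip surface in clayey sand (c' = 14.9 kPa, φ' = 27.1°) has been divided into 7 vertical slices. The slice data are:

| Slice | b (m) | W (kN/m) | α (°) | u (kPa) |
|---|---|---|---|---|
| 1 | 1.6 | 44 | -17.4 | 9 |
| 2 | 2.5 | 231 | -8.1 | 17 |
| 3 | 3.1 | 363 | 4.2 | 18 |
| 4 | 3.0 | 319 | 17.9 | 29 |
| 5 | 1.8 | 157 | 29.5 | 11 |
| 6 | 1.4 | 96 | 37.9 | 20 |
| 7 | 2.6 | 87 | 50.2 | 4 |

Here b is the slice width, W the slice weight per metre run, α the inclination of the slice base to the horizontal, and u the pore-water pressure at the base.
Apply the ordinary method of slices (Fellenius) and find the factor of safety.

Ordinary method of slices: FS = Σ[c'·Δl_i + (W_i cosα_i − u_i·Δl_i)·tanφ'] / Σ W_i sinα_i, with Δl_i = b_i / cosα_i.
Slice 1: Δl = 1.6/cos(-17.4°) = 1.677 m; N'_1 = 44·cos(-17.4°) − 9·1.677 = 26.9; c'Δl = 24.98; W sinα = -13.2
Slice 2: Δl = 2.5/cos(-8.1°) = 2.525 m; N'_2 = 231·cos(-8.1°) − 17·2.525 = 185.8; c'Δl = 37.63; W sinα = -32.5
Slice 3: Δl = 3.1/cos4.2° = 3.108 m; N'_3 = 363·cos4.2° − 18·3.108 = 306.1; c'Δl = 46.31; W sinα = 26.6
Slice 4: Δl = 3.0/cos17.9° = 3.153 m; N'_4 = 319·cos17.9° − 29·3.153 = 212.1; c'Δl = 46.97; W sinα = 98.0
Slice 5: Δl = 1.8/cos29.5° = 2.068 m; N'_5 = 157·cos29.5° − 11·2.068 = 113.9; c'Δl = 30.81; W sinα = 77.3
Slice 6: Δl = 1.4/cos37.9° = 1.774 m; N'_6 = 96·cos37.9° − 20·1.774 = 40.3; c'Δl = 26.44; W sinα = 59.0
Slice 7: Δl = 2.6/cos50.2° = 4.062 m; N'_7 = 87·cos50.2° − 4·4.062 = 39.4; c'Δl = 60.52; W sinα = 66.8
Σc'Δl = 273.7 kN/m; ΣN' = 924.5 kN/m; ΣW sinα = 282.0 kN/m
Resisting = 273.7 + 924.5·tan27.1° = 273.7 + 473.1 = 746.7 kN/m
FS = 746.7 / 282.0 = 2.648

FS = 2.65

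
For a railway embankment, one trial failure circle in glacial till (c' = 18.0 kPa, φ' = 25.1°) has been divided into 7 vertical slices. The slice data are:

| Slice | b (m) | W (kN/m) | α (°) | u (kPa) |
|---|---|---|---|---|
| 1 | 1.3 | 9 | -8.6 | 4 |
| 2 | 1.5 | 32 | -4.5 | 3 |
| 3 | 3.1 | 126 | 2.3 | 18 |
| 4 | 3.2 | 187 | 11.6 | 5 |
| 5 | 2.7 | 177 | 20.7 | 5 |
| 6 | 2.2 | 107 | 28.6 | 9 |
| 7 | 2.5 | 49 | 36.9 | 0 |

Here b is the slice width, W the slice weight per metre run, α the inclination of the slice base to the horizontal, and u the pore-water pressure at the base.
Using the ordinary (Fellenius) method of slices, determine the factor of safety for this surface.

FS = 3.11

Ordinary method of slices: FS = Σ[c'·Δl_i + (W_i cosα_i − u_i·Δl_i)·tanφ'] / Σ W_i sinα_i, with Δl_i = b_i / cosα_i.
Slice 1: Δl = 1.3/cos(-8.6°) = 1.315 m; N'_1 = 9·cos(-8.6°) − 4·1.315 = 3.6; c'Δl = 23.67; W sinα = -1.3
Slice 2: Δl = 1.5/cos(-4.5°) = 1.505 m; N'_2 = 32·cos(-4.5°) − 3·1.505 = 27.4; c'Δl = 27.08; W sinα = -2.5
Slice 3: Δl = 3.1/cos2.3° = 3.102 m; N'_3 = 126·cos2.3° − 18·3.102 = 70.1; c'Δl = 55.84; W sinα = 5.1
Slice 4: Δl = 3.2/cos11.6° = 3.267 m; N'_4 = 187·cos11.6° − 5·3.267 = 166.8; c'Δl = 58.80; W sinα = 37.6
Slice 5: Δl = 2.7/cos20.7° = 2.886 m; N'_5 = 177·cos20.7° − 5·2.886 = 151.1; c'Δl = 51.95; W sinα = 62.6
Slice 6: Δl = 2.2/cos28.6° = 2.506 m; N'_6 = 107·cos28.6° − 9·2.506 = 71.4; c'Δl = 45.10; W sinα = 51.2
Slice 7: Δl = 2.5/cos36.9° = 3.126 m; N'_7 = 49·cos36.9° − 0·3.126 = 39.2; c'Δl = 56.27; W sinα = 29.4
Σc'Δl = 318.7 kN/m; ΣN' = 529.6 kN/m; ΣW sinα = 182.0 kN/m
Resisting = 318.7 + 529.6·tan25.1° = 318.7 + 248.1 = 566.8 kN/m
FS = 566.8 / 182.0 = 3.114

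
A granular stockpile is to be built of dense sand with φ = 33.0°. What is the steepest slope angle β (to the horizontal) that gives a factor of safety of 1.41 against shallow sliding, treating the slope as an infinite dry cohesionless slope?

β = 24.7°

For an infinite dry cohesionless slope FS = tanφ/tanβ, so tanβ = tanφ / FS.
tanβ = tan33.0° / 1.41 = 0.6494 / 1.41 = 0.4606
β = arctan(0.4606) = 24.73°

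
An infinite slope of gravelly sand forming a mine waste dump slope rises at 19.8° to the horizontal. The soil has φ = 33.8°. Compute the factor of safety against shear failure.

For a dry cohesionless infinite slope the factor of safety is FS = tanφ / tanβ.
FS = tan33.8° / tan19.8° = 0.6694 / 0.3600 = 1.859

FS = 1.86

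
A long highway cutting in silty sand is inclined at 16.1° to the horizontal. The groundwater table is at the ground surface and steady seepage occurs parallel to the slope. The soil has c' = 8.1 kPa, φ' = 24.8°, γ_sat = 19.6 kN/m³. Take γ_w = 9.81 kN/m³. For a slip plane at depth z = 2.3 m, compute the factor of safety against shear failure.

With seepage parallel to the slope and the water table at the surface, the effective normal stress on the slip plane uses the buoyant unit weight γ' = γ_sat − γ_w while the driving shear stress uses γ_sat:
FS = [c' + γ' z cos²β tanφ'] / [γ_sat z sinβ cosβ]
γ' = 19.6 − 9.81 = 9.79 kN/m³
Numerator = 8.1 + 9.79·2.3·cos²16.1°·tan24.8° = 8.1 + 9.79·2.3·0.9231·0.4621 = 17.704 kPa
Denominator = 19.6·2.3·sin16.1°·cos16.1° = 19.6·2.3·0.2773·0.9608 = 12.011 kPa
FS = 17.704 / 12.011 = 1.474

FS = 1.47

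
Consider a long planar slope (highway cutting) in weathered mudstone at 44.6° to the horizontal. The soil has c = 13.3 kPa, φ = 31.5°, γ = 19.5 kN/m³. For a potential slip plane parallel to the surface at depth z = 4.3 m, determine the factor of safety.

For an infinite slope with a slip plane parallel to the surface (no pore pressure): FS = [c + γz cos²β tanφ] / [γz sinβ cosβ].
γz = 19.5·4.3 = 83.85 kN/m²
Numerator = 13.3 + 83.85·cos²44.6°·tan31.5° = 13.3 + 83.85·0.5070·0.6128 = 39.350 kPa
Denominator = 83.85·sin44.6°·cos44.6° = 83.85·0.7022·0.7120 = 41.921 kPa
FS = 39.350 / 41.921 = 0.939

FS = 0.94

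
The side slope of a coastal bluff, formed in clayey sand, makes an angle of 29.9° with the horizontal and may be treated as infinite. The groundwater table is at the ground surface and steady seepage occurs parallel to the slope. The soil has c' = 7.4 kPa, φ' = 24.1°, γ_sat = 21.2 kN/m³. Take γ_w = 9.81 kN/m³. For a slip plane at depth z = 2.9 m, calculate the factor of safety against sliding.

With seepage parallel to the slope and the water table at the surface, the effective normal stress on the slip plane uses the buoyant unit weight γ' = γ_sat − γ_w while the driving shear stress uses γ_sat:
FS = [c' + γ' z cos²β tanφ'] / [γ_sat z sinβ cosβ]
γ' = 21.2 − 9.81 = 11.39 kN/m³
Numerator = 7.4 + 11.39·2.9·cos²29.9°·tan24.1° = 7.4 + 11.39·2.9·0.7515·0.4473 = 18.504 kPa
Denominator = 21.2·2.9·sin29.9°·cos29.9° = 21.2·2.9·0.4985·0.8669 = 26.568 kPa
FS = 18.504 / 26.568 = 0.696

FS = 0.70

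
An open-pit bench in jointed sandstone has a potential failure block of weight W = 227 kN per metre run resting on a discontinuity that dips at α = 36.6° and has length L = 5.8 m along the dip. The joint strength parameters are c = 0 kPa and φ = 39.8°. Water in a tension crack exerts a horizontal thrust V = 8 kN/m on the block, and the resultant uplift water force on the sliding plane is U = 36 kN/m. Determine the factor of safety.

Resolving the block weight along and normal to the plane and applying the Mohr–Coulomb strength on the joint:
N' = W cosα − U − V sinα = 227·cos36.6° − 36 − 8·sin36.6° = 141.5 kN/m
Driving force T = W sinα + V cosα = 227·sin36.6° + 8·cos36.6° = 141.8 kN/m
Resisting force R = c·L + N'·tanφ = 0·5.8 + 141.5·tan39.8° = 0.0 + 117.9 = 117.9 kN/m
FS = R / T = 117.9 / 141.8 = 0.831

FS = 0.83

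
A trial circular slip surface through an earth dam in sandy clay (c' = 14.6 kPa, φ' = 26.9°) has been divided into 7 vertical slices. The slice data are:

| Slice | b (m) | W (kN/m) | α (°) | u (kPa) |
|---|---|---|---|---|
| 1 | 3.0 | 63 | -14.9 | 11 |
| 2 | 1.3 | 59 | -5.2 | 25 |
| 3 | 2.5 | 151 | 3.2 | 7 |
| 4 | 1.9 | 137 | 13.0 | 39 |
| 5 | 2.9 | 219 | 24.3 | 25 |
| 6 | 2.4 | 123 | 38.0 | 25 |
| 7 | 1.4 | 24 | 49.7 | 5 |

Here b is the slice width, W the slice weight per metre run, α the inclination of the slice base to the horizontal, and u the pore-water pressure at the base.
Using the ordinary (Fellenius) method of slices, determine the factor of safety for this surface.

FS = 2.23

Ordinary method of slices: FS = Σ[c'·Δl_i + (W_i cosα_i − u_i·Δl_i)·tanφ'] / Σ W_i sinα_i, with Δl_i = b_i / cosα_i.
Slice 1: Δl = 3.0/cos(-14.9°) = 3.104 m; N'_1 = 63·cos(-14.9°) − 11·3.104 = 26.7; c'Δl = 45.32; W sinα = -16.2
Slice 2: Δl = 1.3/cos(-5.2°) = 1.305 m; N'_2 = 59·cos(-5.2°) − 25·1.305 = 26.1; c'Δl = 19.06; W sinα = -5.3
Slice 3: Δl = 2.5/cos3.2° = 2.504 m; N'_3 = 151·cos3.2° − 7·2.504 = 133.2; c'Δl = 36.56; W sinα = 8.4
Slice 4: Δl = 1.9/cos13.0° = 1.950 m; N'_4 = 137·cos13.0° − 39·1.950 = 57.4; c'Δl = 28.47; W sinα = 30.8
Slice 5: Δl = 2.9/cos24.3° = 3.182 m; N'_5 = 219·cos24.3° − 25·3.182 = 120.0; c'Δl = 46.46; W sinα = 90.1
Slice 6: Δl = 2.4/cos38.0° = 3.046 m; N'_6 = 123·cos38.0° − 25·3.046 = 20.8; c'Δl = 44.47; W sinα = 75.7
Slice 7: Δl = 1.4/cos49.7° = 2.165 m; N'_7 = 24·cos49.7° − 5·2.165 = 4.7; c'Δl = 31.60; W sinα = 18.3
Σc'Δl = 251.9 kN/m; ΣN' = 389.1 kN/m; ΣW sinα = 201.9 kN/m
Resisting = 251.9 + 389.1·tan26.9° = 251.9 + 197.4 = 449.3 kN/m
FS = 449.3 / 201.9 = 2.226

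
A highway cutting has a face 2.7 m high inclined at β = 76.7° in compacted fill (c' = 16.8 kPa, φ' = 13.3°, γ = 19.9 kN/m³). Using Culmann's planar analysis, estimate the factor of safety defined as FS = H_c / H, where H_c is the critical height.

FS = 2.14

H_c = (4c'/γ) · sinβ cosφ' / [1 − cos(β − φ')]
    = (4·16.8/19.9) · sin76.7°·cos13.3° / [1 − cos63.4°]
    = 3.377 · 0.9471 / 0.5522 = 5.79 m
FS = H_c / H = 5.79 / 2.7 = 2.145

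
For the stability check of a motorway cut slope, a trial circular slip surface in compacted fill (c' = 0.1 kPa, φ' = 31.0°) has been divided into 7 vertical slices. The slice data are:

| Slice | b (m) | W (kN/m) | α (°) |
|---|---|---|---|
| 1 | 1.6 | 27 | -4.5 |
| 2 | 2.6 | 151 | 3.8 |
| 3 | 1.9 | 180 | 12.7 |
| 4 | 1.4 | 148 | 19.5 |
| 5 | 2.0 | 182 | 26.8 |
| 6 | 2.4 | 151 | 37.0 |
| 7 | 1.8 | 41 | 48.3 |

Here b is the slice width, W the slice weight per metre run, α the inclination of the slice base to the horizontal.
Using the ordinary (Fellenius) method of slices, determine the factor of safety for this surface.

Ordinary method of slices: FS = Σ[c'·Δl_i + (W_i cosα_i)·tanφ'] / Σ W_i sinα_i, with Δl_i = b_i / cosα_i.
Slice 1: Δl = 1.6/cos(-4.5°) = 1.605 m; N'_1 = 27·cos(-4.5°) = 26.9; c'Δl = 0.16; W sinα = -2.1
Slice 2: Δl = 2.6/cos3.8° = 2.606 m; N'_2 = 151·cos3.8° = 150.7; c'Δl = 0.26; W sinα = 10.0
Slice 3: Δl = 1.9/cos12.7° = 1.948 m; N'_3 = 180·cos12.7° = 175.6; c'Δl = 0.19; W sinα = 39.6
Slice 4: Δl = 1.4/cos19.5° = 1.485 m; N'_4 = 148·cos19.5° = 139.5; c'Δl = 0.15; W sinα = 49.4
Slice 5: Δl = 2.0/cos26.8° = 2.241 m; N'_5 = 182·cos26.8° = 162.5; c'Δl = 0.22; W sinα = 82.1
Slice 6: Δl = 2.4/cos37.0° = 3.005 m; N'_6 = 151·cos37.0° = 120.6; c'Δl = 0.30; W sinα = 90.9
Slice 7: Δl = 1.8/cos48.3° = 2.706 m; N'_7 = 41·cos48.3° = 27.3; c'Δl = 0.27; W sinα = 30.6
Σc'Δl = 1.6 kN/m; ΣN' = 803.0 kN/m; ΣW sinα = 300.4 kN/m
Resisting = 1.6 + 803.0·tan31.0° = 1.6 + 482.5 = 484.1 kN/m
FS = 484.1 / 300.4 = 1.611

FS = 1.61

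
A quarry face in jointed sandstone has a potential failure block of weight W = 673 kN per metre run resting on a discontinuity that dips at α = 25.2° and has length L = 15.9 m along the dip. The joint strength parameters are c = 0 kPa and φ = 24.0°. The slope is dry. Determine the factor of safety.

FS = 0.95

Resolving the block weight along and normal to the plane and applying the Mohr–Coulomb strength on the joint:
N' = W cosα = 673·cos25.2° = 608.9 kN/m
Driving force T = W sinα = 673·sin25.2° = 286.5 kN/m
Resisting force R = c·L + N'·tanφ = 0·15.9 + 608.9·tan24.0° = 0.0 + 271.1 = 271.1 kN/m
FS = R / T = 271.1 / 286.5 = 0.946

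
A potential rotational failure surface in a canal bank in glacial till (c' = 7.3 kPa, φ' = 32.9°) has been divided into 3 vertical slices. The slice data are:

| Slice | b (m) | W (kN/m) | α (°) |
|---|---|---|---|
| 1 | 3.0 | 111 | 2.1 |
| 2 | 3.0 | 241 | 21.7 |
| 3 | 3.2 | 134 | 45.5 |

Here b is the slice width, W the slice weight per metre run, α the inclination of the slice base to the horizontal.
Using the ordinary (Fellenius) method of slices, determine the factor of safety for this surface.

Ordinary method of slices: FS = Σ[c'·Δl_i + (W_i cosα_i)·tanφ'] / Σ W_i sinα_i, with Δl_i = b_i / cosα_i.
Slice 1: Δl = 3.0/cos2.1° = 3.002 m; N'_1 = 111·cos2.1° = 110.9; c'Δl = 21.91; W sinα = 4.1
Slice 2: Δl = 3.0/cos21.7° = 3.229 m; N'_2 = 241·cos21.7° = 223.9; c'Δl = 23.57; W sinα = 89.1
Slice 3: Δl = 3.2/cos45.5° = 4.565 m; N'_3 = 134·cos45.5° = 93.9; c'Δl = 33.33; W sinα = 95.6
Σc'Δl = 78.8 kN/m; ΣN' = 428.8 kN/m; ΣW sinα = 188.8 kN/m
Resisting = 78.8 + 428.8·tan32.9° = 78.8 + 277.4 = 356.2 kN/m
FS = 356.2 / 188.8 = 1.887

FS = 1.89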